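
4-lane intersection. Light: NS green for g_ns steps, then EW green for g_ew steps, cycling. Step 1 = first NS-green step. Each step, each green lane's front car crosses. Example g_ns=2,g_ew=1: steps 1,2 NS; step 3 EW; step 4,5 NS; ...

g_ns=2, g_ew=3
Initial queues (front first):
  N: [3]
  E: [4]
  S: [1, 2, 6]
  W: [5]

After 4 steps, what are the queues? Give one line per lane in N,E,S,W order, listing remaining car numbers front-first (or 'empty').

Step 1 [NS]: N:car3-GO,E:wait,S:car1-GO,W:wait | queues: N=0 E=1 S=2 W=1
Step 2 [NS]: N:empty,E:wait,S:car2-GO,W:wait | queues: N=0 E=1 S=1 W=1
Step 3 [EW]: N:wait,E:car4-GO,S:wait,W:car5-GO | queues: N=0 E=0 S=1 W=0
Step 4 [EW]: N:wait,E:empty,S:wait,W:empty | queues: N=0 E=0 S=1 W=0

N: empty
E: empty
S: 6
W: empty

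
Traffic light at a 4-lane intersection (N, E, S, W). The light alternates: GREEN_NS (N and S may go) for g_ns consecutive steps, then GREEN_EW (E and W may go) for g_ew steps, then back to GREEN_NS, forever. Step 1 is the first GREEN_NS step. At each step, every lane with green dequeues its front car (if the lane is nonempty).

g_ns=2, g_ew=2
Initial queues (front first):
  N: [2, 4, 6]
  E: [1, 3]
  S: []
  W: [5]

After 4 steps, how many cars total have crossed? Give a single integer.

Step 1 [NS]: N:car2-GO,E:wait,S:empty,W:wait | queues: N=2 E=2 S=0 W=1
Step 2 [NS]: N:car4-GO,E:wait,S:empty,W:wait | queues: N=1 E=2 S=0 W=1
Step 3 [EW]: N:wait,E:car1-GO,S:wait,W:car5-GO | queues: N=1 E=1 S=0 W=0
Step 4 [EW]: N:wait,E:car3-GO,S:wait,W:empty | queues: N=1 E=0 S=0 W=0
Cars crossed by step 4: 5

Answer: 5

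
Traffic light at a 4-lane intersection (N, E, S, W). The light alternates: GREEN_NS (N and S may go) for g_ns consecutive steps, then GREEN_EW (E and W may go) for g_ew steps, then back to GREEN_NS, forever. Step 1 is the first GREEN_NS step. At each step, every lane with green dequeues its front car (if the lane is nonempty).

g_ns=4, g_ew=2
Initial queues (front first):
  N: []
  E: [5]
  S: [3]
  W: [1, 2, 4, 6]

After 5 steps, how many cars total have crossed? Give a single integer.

Step 1 [NS]: N:empty,E:wait,S:car3-GO,W:wait | queues: N=0 E=1 S=0 W=4
Step 2 [NS]: N:empty,E:wait,S:empty,W:wait | queues: N=0 E=1 S=0 W=4
Step 3 [NS]: N:empty,E:wait,S:empty,W:wait | queues: N=0 E=1 S=0 W=4
Step 4 [NS]: N:empty,E:wait,S:empty,W:wait | queues: N=0 E=1 S=0 W=4
Step 5 [EW]: N:wait,E:car5-GO,S:wait,W:car1-GO | queues: N=0 E=0 S=0 W=3
Cars crossed by step 5: 3

Answer: 3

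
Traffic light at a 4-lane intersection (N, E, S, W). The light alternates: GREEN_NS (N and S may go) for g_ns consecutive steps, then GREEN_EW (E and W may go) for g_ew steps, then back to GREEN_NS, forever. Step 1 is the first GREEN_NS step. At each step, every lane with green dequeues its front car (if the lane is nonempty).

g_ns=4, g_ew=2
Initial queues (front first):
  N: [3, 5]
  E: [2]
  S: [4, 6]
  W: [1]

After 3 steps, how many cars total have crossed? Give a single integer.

Answer: 4

Derivation:
Step 1 [NS]: N:car3-GO,E:wait,S:car4-GO,W:wait | queues: N=1 E=1 S=1 W=1
Step 2 [NS]: N:car5-GO,E:wait,S:car6-GO,W:wait | queues: N=0 E=1 S=0 W=1
Step 3 [NS]: N:empty,E:wait,S:empty,W:wait | queues: N=0 E=1 S=0 W=1
Cars crossed by step 3: 4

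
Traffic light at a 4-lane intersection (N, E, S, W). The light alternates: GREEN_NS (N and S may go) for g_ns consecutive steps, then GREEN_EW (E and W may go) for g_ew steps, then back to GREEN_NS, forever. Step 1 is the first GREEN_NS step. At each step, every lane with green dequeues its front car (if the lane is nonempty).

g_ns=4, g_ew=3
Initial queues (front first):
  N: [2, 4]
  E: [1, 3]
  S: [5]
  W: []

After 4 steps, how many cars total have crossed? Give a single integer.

Answer: 3

Derivation:
Step 1 [NS]: N:car2-GO,E:wait,S:car5-GO,W:wait | queues: N=1 E=2 S=0 W=0
Step 2 [NS]: N:car4-GO,E:wait,S:empty,W:wait | queues: N=0 E=2 S=0 W=0
Step 3 [NS]: N:empty,E:wait,S:empty,W:wait | queues: N=0 E=2 S=0 W=0
Step 4 [NS]: N:empty,E:wait,S:empty,W:wait | queues: N=0 E=2 S=0 W=0
Cars crossed by step 4: 3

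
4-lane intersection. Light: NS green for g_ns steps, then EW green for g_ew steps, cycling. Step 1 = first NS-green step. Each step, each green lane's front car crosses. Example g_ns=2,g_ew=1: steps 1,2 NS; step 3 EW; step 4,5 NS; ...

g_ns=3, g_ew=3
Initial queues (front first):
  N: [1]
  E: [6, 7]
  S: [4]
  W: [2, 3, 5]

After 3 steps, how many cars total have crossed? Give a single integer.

Answer: 2

Derivation:
Step 1 [NS]: N:car1-GO,E:wait,S:car4-GO,W:wait | queues: N=0 E=2 S=0 W=3
Step 2 [NS]: N:empty,E:wait,S:empty,W:wait | queues: N=0 E=2 S=0 W=3
Step 3 [NS]: N:empty,E:wait,S:empty,W:wait | queues: N=0 E=2 S=0 W=3
Cars crossed by step 3: 2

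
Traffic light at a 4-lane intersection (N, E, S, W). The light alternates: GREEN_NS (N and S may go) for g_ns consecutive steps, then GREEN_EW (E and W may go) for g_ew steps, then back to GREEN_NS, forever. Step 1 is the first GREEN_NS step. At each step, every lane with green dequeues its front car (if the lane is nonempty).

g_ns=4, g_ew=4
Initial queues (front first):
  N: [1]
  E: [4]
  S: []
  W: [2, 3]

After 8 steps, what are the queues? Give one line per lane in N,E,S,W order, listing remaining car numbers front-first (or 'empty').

Step 1 [NS]: N:car1-GO,E:wait,S:empty,W:wait | queues: N=0 E=1 S=0 W=2
Step 2 [NS]: N:empty,E:wait,S:empty,W:wait | queues: N=0 E=1 S=0 W=2
Step 3 [NS]: N:empty,E:wait,S:empty,W:wait | queues: N=0 E=1 S=0 W=2
Step 4 [NS]: N:empty,E:wait,S:empty,W:wait | queues: N=0 E=1 S=0 W=2
Step 5 [EW]: N:wait,E:car4-GO,S:wait,W:car2-GO | queues: N=0 E=0 S=0 W=1
Step 6 [EW]: N:wait,E:empty,S:wait,W:car3-GO | queues: N=0 E=0 S=0 W=0

N: empty
E: empty
S: empty
W: empty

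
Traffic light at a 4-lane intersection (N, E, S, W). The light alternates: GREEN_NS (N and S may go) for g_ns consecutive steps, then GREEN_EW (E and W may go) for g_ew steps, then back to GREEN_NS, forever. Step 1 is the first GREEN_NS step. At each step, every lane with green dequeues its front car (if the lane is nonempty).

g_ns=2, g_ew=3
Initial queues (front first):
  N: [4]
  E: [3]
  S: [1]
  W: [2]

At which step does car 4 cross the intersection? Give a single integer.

Step 1 [NS]: N:car4-GO,E:wait,S:car1-GO,W:wait | queues: N=0 E=1 S=0 W=1
Step 2 [NS]: N:empty,E:wait,S:empty,W:wait | queues: N=0 E=1 S=0 W=1
Step 3 [EW]: N:wait,E:car3-GO,S:wait,W:car2-GO | queues: N=0 E=0 S=0 W=0
Car 4 crosses at step 1

1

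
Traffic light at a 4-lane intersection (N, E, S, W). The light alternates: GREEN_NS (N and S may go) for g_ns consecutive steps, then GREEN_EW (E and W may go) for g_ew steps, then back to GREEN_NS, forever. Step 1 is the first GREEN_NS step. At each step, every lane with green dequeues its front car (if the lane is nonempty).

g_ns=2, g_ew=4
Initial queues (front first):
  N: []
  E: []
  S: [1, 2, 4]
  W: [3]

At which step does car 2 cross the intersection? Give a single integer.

Step 1 [NS]: N:empty,E:wait,S:car1-GO,W:wait | queues: N=0 E=0 S=2 W=1
Step 2 [NS]: N:empty,E:wait,S:car2-GO,W:wait | queues: N=0 E=0 S=1 W=1
Step 3 [EW]: N:wait,E:empty,S:wait,W:car3-GO | queues: N=0 E=0 S=1 W=0
Step 4 [EW]: N:wait,E:empty,S:wait,W:empty | queues: N=0 E=0 S=1 W=0
Step 5 [EW]: N:wait,E:empty,S:wait,W:empty | queues: N=0 E=0 S=1 W=0
Step 6 [EW]: N:wait,E:empty,S:wait,W:empty | queues: N=0 E=0 S=1 W=0
Step 7 [NS]: N:empty,E:wait,S:car4-GO,W:wait | queues: N=0 E=0 S=0 W=0
Car 2 crosses at step 2

2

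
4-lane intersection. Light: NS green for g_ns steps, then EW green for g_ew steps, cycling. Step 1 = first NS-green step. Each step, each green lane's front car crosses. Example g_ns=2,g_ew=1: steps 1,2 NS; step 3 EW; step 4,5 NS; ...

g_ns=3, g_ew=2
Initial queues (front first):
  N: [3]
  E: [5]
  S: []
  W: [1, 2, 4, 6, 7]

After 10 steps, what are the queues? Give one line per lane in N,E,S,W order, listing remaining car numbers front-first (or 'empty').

Step 1 [NS]: N:car3-GO,E:wait,S:empty,W:wait | queues: N=0 E=1 S=0 W=5
Step 2 [NS]: N:empty,E:wait,S:empty,W:wait | queues: N=0 E=1 S=0 W=5
Step 3 [NS]: N:empty,E:wait,S:empty,W:wait | queues: N=0 E=1 S=0 W=5
Step 4 [EW]: N:wait,E:car5-GO,S:wait,W:car1-GO | queues: N=0 E=0 S=0 W=4
Step 5 [EW]: N:wait,E:empty,S:wait,W:car2-GO | queues: N=0 E=0 S=0 W=3
Step 6 [NS]: N:empty,E:wait,S:empty,W:wait | queues: N=0 E=0 S=0 W=3
Step 7 [NS]: N:empty,E:wait,S:empty,W:wait | queues: N=0 E=0 S=0 W=3
Step 8 [NS]: N:empty,E:wait,S:empty,W:wait | queues: N=0 E=0 S=0 W=3
Step 9 [EW]: N:wait,E:empty,S:wait,W:car4-GO | queues: N=0 E=0 S=0 W=2
Step 10 [EW]: N:wait,E:empty,S:wait,W:car6-GO | queues: N=0 E=0 S=0 W=1

N: empty
E: empty
S: empty
W: 7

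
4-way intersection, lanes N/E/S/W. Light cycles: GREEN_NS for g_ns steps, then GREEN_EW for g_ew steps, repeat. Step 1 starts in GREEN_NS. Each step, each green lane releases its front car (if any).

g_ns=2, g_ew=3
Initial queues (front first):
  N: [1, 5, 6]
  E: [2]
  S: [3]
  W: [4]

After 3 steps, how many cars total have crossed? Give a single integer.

Answer: 5

Derivation:
Step 1 [NS]: N:car1-GO,E:wait,S:car3-GO,W:wait | queues: N=2 E=1 S=0 W=1
Step 2 [NS]: N:car5-GO,E:wait,S:empty,W:wait | queues: N=1 E=1 S=0 W=1
Step 3 [EW]: N:wait,E:car2-GO,S:wait,W:car4-GO | queues: N=1 E=0 S=0 W=0
Cars crossed by step 3: 5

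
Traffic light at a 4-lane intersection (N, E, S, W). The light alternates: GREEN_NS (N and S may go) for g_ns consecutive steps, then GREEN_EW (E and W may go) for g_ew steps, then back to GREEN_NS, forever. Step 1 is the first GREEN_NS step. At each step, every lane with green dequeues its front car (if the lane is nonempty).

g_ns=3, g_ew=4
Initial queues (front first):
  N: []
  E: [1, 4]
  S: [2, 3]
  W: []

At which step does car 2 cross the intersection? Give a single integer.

Step 1 [NS]: N:empty,E:wait,S:car2-GO,W:wait | queues: N=0 E=2 S=1 W=0
Step 2 [NS]: N:empty,E:wait,S:car3-GO,W:wait | queues: N=0 E=2 S=0 W=0
Step 3 [NS]: N:empty,E:wait,S:empty,W:wait | queues: N=0 E=2 S=0 W=0
Step 4 [EW]: N:wait,E:car1-GO,S:wait,W:empty | queues: N=0 E=1 S=0 W=0
Step 5 [EW]: N:wait,E:car4-GO,S:wait,W:empty | queues: N=0 E=0 S=0 W=0
Car 2 crosses at step 1

1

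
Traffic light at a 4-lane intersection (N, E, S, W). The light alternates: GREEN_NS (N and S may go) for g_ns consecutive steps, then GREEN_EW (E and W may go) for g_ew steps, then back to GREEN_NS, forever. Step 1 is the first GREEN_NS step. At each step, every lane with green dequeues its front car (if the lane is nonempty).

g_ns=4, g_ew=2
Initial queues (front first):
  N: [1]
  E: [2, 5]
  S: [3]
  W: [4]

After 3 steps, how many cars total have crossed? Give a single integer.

Step 1 [NS]: N:car1-GO,E:wait,S:car3-GO,W:wait | queues: N=0 E=2 S=0 W=1
Step 2 [NS]: N:empty,E:wait,S:empty,W:wait | queues: N=0 E=2 S=0 W=1
Step 3 [NS]: N:empty,E:wait,S:empty,W:wait | queues: N=0 E=2 S=0 W=1
Cars crossed by step 3: 2

Answer: 2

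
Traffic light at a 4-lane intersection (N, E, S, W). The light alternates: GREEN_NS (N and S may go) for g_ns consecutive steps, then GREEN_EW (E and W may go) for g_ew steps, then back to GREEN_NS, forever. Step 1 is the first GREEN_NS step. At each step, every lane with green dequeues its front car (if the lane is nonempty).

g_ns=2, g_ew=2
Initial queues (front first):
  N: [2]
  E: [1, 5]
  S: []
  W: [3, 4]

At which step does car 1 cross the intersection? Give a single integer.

Step 1 [NS]: N:car2-GO,E:wait,S:empty,W:wait | queues: N=0 E=2 S=0 W=2
Step 2 [NS]: N:empty,E:wait,S:empty,W:wait | queues: N=0 E=2 S=0 W=2
Step 3 [EW]: N:wait,E:car1-GO,S:wait,W:car3-GO | queues: N=0 E=1 S=0 W=1
Step 4 [EW]: N:wait,E:car5-GO,S:wait,W:car4-GO | queues: N=0 E=0 S=0 W=0
Car 1 crosses at step 3

3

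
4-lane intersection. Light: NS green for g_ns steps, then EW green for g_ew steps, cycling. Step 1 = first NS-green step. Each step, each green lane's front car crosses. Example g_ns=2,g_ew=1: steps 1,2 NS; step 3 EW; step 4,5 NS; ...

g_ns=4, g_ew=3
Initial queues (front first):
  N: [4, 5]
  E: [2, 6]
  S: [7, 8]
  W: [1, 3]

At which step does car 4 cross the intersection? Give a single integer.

Step 1 [NS]: N:car4-GO,E:wait,S:car7-GO,W:wait | queues: N=1 E=2 S=1 W=2
Step 2 [NS]: N:car5-GO,E:wait,S:car8-GO,W:wait | queues: N=0 E=2 S=0 W=2
Step 3 [NS]: N:empty,E:wait,S:empty,W:wait | queues: N=0 E=2 S=0 W=2
Step 4 [NS]: N:empty,E:wait,S:empty,W:wait | queues: N=0 E=2 S=0 W=2
Step 5 [EW]: N:wait,E:car2-GO,S:wait,W:car1-GO | queues: N=0 E=1 S=0 W=1
Step 6 [EW]: N:wait,E:car6-GO,S:wait,W:car3-GO | queues: N=0 E=0 S=0 W=0
Car 4 crosses at step 1

1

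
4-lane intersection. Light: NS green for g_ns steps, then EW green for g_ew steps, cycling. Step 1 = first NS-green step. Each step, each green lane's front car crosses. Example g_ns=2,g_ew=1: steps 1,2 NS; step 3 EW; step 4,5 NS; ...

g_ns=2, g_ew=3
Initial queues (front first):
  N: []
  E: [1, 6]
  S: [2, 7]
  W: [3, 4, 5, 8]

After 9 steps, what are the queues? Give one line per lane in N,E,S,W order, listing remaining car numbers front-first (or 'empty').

Step 1 [NS]: N:empty,E:wait,S:car2-GO,W:wait | queues: N=0 E=2 S=1 W=4
Step 2 [NS]: N:empty,E:wait,S:car7-GO,W:wait | queues: N=0 E=2 S=0 W=4
Step 3 [EW]: N:wait,E:car1-GO,S:wait,W:car3-GO | queues: N=0 E=1 S=0 W=3
Step 4 [EW]: N:wait,E:car6-GO,S:wait,W:car4-GO | queues: N=0 E=0 S=0 W=2
Step 5 [EW]: N:wait,E:empty,S:wait,W:car5-GO | queues: N=0 E=0 S=0 W=1
Step 6 [NS]: N:empty,E:wait,S:empty,W:wait | queues: N=0 E=0 S=0 W=1
Step 7 [NS]: N:empty,E:wait,S:empty,W:wait | queues: N=0 E=0 S=0 W=1
Step 8 [EW]: N:wait,E:empty,S:wait,W:car8-GO | queues: N=0 E=0 S=0 W=0

N: empty
E: empty
S: empty
W: empty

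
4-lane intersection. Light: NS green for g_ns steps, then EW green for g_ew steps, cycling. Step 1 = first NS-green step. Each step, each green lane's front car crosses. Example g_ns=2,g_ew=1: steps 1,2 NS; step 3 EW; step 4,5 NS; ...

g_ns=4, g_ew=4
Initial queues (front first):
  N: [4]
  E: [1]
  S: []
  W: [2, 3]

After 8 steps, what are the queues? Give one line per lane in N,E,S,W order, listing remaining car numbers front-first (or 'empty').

Step 1 [NS]: N:car4-GO,E:wait,S:empty,W:wait | queues: N=0 E=1 S=0 W=2
Step 2 [NS]: N:empty,E:wait,S:empty,W:wait | queues: N=0 E=1 S=0 W=2
Step 3 [NS]: N:empty,E:wait,S:empty,W:wait | queues: N=0 E=1 S=0 W=2
Step 4 [NS]: N:empty,E:wait,S:empty,W:wait | queues: N=0 E=1 S=0 W=2
Step 5 [EW]: N:wait,E:car1-GO,S:wait,W:car2-GO | queues: N=0 E=0 S=0 W=1
Step 6 [EW]: N:wait,E:empty,S:wait,W:car3-GO | queues: N=0 E=0 S=0 W=0

N: empty
E: empty
S: empty
W: empty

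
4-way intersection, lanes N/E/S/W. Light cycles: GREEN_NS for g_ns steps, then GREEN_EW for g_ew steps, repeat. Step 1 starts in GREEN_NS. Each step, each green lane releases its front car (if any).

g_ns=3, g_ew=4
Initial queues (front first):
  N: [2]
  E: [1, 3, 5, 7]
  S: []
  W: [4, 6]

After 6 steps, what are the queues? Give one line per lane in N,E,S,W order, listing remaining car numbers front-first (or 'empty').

Step 1 [NS]: N:car2-GO,E:wait,S:empty,W:wait | queues: N=0 E=4 S=0 W=2
Step 2 [NS]: N:empty,E:wait,S:empty,W:wait | queues: N=0 E=4 S=0 W=2
Step 3 [NS]: N:empty,E:wait,S:empty,W:wait | queues: N=0 E=4 S=0 W=2
Step 4 [EW]: N:wait,E:car1-GO,S:wait,W:car4-GO | queues: N=0 E=3 S=0 W=1
Step 5 [EW]: N:wait,E:car3-GO,S:wait,W:car6-GO | queues: N=0 E=2 S=0 W=0
Step 6 [EW]: N:wait,E:car5-GO,S:wait,W:empty | queues: N=0 E=1 S=0 W=0

N: empty
E: 7
S: empty
W: empty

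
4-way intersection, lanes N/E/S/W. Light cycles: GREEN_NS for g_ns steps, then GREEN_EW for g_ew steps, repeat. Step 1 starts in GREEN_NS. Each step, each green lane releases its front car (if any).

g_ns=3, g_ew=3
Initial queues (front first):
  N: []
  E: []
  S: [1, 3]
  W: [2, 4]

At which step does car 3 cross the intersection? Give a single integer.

Step 1 [NS]: N:empty,E:wait,S:car1-GO,W:wait | queues: N=0 E=0 S=1 W=2
Step 2 [NS]: N:empty,E:wait,S:car3-GO,W:wait | queues: N=0 E=0 S=0 W=2
Step 3 [NS]: N:empty,E:wait,S:empty,W:wait | queues: N=0 E=0 S=0 W=2
Step 4 [EW]: N:wait,E:empty,S:wait,W:car2-GO | queues: N=0 E=0 S=0 W=1
Step 5 [EW]: N:wait,E:empty,S:wait,W:car4-GO | queues: N=0 E=0 S=0 W=0
Car 3 crosses at step 2

2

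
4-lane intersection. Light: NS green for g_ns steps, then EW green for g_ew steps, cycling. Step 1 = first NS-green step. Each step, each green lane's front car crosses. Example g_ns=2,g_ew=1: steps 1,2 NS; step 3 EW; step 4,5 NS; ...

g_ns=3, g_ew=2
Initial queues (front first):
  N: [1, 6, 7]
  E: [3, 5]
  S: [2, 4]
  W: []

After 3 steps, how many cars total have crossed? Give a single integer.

Step 1 [NS]: N:car1-GO,E:wait,S:car2-GO,W:wait | queues: N=2 E=2 S=1 W=0
Step 2 [NS]: N:car6-GO,E:wait,S:car4-GO,W:wait | queues: N=1 E=2 S=0 W=0
Step 3 [NS]: N:car7-GO,E:wait,S:empty,W:wait | queues: N=0 E=2 S=0 W=0
Cars crossed by step 3: 5

Answer: 5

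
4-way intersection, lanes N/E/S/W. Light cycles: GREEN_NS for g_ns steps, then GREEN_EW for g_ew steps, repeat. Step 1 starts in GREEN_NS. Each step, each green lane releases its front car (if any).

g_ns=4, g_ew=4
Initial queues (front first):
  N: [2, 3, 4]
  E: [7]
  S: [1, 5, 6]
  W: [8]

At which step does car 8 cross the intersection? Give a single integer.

Step 1 [NS]: N:car2-GO,E:wait,S:car1-GO,W:wait | queues: N=2 E=1 S=2 W=1
Step 2 [NS]: N:car3-GO,E:wait,S:car5-GO,W:wait | queues: N=1 E=1 S=1 W=1
Step 3 [NS]: N:car4-GO,E:wait,S:car6-GO,W:wait | queues: N=0 E=1 S=0 W=1
Step 4 [NS]: N:empty,E:wait,S:empty,W:wait | queues: N=0 E=1 S=0 W=1
Step 5 [EW]: N:wait,E:car7-GO,S:wait,W:car8-GO | queues: N=0 E=0 S=0 W=0
Car 8 crosses at step 5

5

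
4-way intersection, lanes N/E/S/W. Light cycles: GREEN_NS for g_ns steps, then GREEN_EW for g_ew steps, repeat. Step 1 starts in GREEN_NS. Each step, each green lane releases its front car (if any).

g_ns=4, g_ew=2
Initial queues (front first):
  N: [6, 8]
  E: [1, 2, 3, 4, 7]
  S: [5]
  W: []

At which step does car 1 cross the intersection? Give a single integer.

Step 1 [NS]: N:car6-GO,E:wait,S:car5-GO,W:wait | queues: N=1 E=5 S=0 W=0
Step 2 [NS]: N:car8-GO,E:wait,S:empty,W:wait | queues: N=0 E=5 S=0 W=0
Step 3 [NS]: N:empty,E:wait,S:empty,W:wait | queues: N=0 E=5 S=0 W=0
Step 4 [NS]: N:empty,E:wait,S:empty,W:wait | queues: N=0 E=5 S=0 W=0
Step 5 [EW]: N:wait,E:car1-GO,S:wait,W:empty | queues: N=0 E=4 S=0 W=0
Step 6 [EW]: N:wait,E:car2-GO,S:wait,W:empty | queues: N=0 E=3 S=0 W=0
Step 7 [NS]: N:empty,E:wait,S:empty,W:wait | queues: N=0 E=3 S=0 W=0
Step 8 [NS]: N:empty,E:wait,S:empty,W:wait | queues: N=0 E=3 S=0 W=0
Step 9 [NS]: N:empty,E:wait,S:empty,W:wait | queues: N=0 E=3 S=0 W=0
Step 10 [NS]: N:empty,E:wait,S:empty,W:wait | queues: N=0 E=3 S=0 W=0
Step 11 [EW]: N:wait,E:car3-GO,S:wait,W:empty | queues: N=0 E=2 S=0 W=0
Step 12 [EW]: N:wait,E:car4-GO,S:wait,W:empty | queues: N=0 E=1 S=0 W=0
Step 13 [NS]: N:empty,E:wait,S:empty,W:wait | queues: N=0 E=1 S=0 W=0
Step 14 [NS]: N:empty,E:wait,S:empty,W:wait | queues: N=0 E=1 S=0 W=0
Step 15 [NS]: N:empty,E:wait,S:empty,W:wait | queues: N=0 E=1 S=0 W=0
Step 16 [NS]: N:empty,E:wait,S:empty,W:wait | queues: N=0 E=1 S=0 W=0
Step 17 [EW]: N:wait,E:car7-GO,S:wait,W:empty | queues: N=0 E=0 S=0 W=0
Car 1 crosses at step 5

5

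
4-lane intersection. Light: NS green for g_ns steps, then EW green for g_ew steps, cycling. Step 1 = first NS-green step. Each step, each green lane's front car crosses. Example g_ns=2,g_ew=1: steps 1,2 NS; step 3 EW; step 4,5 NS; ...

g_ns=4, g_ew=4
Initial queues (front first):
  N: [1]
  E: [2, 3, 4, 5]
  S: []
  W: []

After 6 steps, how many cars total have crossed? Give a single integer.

Step 1 [NS]: N:car1-GO,E:wait,S:empty,W:wait | queues: N=0 E=4 S=0 W=0
Step 2 [NS]: N:empty,E:wait,S:empty,W:wait | queues: N=0 E=4 S=0 W=0
Step 3 [NS]: N:empty,E:wait,S:empty,W:wait | queues: N=0 E=4 S=0 W=0
Step 4 [NS]: N:empty,E:wait,S:empty,W:wait | queues: N=0 E=4 S=0 W=0
Step 5 [EW]: N:wait,E:car2-GO,S:wait,W:empty | queues: N=0 E=3 S=0 W=0
Step 6 [EW]: N:wait,E:car3-GO,S:wait,W:empty | queues: N=0 E=2 S=0 W=0
Cars crossed by step 6: 3

Answer: 3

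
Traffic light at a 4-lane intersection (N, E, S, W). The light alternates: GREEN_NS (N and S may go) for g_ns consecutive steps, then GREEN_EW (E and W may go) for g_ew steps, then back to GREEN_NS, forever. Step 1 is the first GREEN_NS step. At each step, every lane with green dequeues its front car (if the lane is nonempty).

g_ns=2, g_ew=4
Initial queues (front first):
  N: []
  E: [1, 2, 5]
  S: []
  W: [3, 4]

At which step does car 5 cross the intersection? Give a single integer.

Step 1 [NS]: N:empty,E:wait,S:empty,W:wait | queues: N=0 E=3 S=0 W=2
Step 2 [NS]: N:empty,E:wait,S:empty,W:wait | queues: N=0 E=3 S=0 W=2
Step 3 [EW]: N:wait,E:car1-GO,S:wait,W:car3-GO | queues: N=0 E=2 S=0 W=1
Step 4 [EW]: N:wait,E:car2-GO,S:wait,W:car4-GO | queues: N=0 E=1 S=0 W=0
Step 5 [EW]: N:wait,E:car5-GO,S:wait,W:empty | queues: N=0 E=0 S=0 W=0
Car 5 crosses at step 5

5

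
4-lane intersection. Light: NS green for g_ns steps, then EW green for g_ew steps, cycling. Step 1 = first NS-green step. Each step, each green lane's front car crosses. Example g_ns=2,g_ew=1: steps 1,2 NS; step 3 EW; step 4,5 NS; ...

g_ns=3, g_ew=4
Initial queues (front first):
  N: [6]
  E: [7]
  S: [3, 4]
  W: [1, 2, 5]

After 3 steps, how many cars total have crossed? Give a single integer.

Step 1 [NS]: N:car6-GO,E:wait,S:car3-GO,W:wait | queues: N=0 E=1 S=1 W=3
Step 2 [NS]: N:empty,E:wait,S:car4-GO,W:wait | queues: N=0 E=1 S=0 W=3
Step 3 [NS]: N:empty,E:wait,S:empty,W:wait | queues: N=0 E=1 S=0 W=3
Cars crossed by step 3: 3

Answer: 3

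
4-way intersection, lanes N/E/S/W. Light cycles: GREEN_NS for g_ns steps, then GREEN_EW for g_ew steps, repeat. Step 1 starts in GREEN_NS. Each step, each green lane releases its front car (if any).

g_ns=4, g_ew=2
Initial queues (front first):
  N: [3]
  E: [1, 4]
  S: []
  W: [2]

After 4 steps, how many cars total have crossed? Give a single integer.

Step 1 [NS]: N:car3-GO,E:wait,S:empty,W:wait | queues: N=0 E=2 S=0 W=1
Step 2 [NS]: N:empty,E:wait,S:empty,W:wait | queues: N=0 E=2 S=0 W=1
Step 3 [NS]: N:empty,E:wait,S:empty,W:wait | queues: N=0 E=2 S=0 W=1
Step 4 [NS]: N:empty,E:wait,S:empty,W:wait | queues: N=0 E=2 S=0 W=1
Cars crossed by step 4: 1

Answer: 1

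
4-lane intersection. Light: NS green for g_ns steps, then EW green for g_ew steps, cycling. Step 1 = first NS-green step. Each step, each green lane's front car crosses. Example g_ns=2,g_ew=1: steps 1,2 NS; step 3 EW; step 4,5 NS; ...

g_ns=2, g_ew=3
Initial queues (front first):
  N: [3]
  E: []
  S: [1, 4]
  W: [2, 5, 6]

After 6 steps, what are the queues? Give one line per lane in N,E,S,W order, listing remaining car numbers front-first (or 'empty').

Step 1 [NS]: N:car3-GO,E:wait,S:car1-GO,W:wait | queues: N=0 E=0 S=1 W=3
Step 2 [NS]: N:empty,E:wait,S:car4-GO,W:wait | queues: N=0 E=0 S=0 W=3
Step 3 [EW]: N:wait,E:empty,S:wait,W:car2-GO | queues: N=0 E=0 S=0 W=2
Step 4 [EW]: N:wait,E:empty,S:wait,W:car5-GO | queues: N=0 E=0 S=0 W=1
Step 5 [EW]: N:wait,E:empty,S:wait,W:car6-GO | queues: N=0 E=0 S=0 W=0

N: empty
E: empty
S: empty
W: empty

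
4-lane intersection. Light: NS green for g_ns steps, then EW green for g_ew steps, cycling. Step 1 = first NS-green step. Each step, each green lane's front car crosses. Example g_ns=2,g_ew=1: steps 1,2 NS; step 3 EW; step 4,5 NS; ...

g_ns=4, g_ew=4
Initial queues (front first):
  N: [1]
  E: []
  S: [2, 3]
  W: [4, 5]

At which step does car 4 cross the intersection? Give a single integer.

Step 1 [NS]: N:car1-GO,E:wait,S:car2-GO,W:wait | queues: N=0 E=0 S=1 W=2
Step 2 [NS]: N:empty,E:wait,S:car3-GO,W:wait | queues: N=0 E=0 S=0 W=2
Step 3 [NS]: N:empty,E:wait,S:empty,W:wait | queues: N=0 E=0 S=0 W=2
Step 4 [NS]: N:empty,E:wait,S:empty,W:wait | queues: N=0 E=0 S=0 W=2
Step 5 [EW]: N:wait,E:empty,S:wait,W:car4-GO | queues: N=0 E=0 S=0 W=1
Step 6 [EW]: N:wait,E:empty,S:wait,W:car5-GO | queues: N=0 E=0 S=0 W=0
Car 4 crosses at step 5

5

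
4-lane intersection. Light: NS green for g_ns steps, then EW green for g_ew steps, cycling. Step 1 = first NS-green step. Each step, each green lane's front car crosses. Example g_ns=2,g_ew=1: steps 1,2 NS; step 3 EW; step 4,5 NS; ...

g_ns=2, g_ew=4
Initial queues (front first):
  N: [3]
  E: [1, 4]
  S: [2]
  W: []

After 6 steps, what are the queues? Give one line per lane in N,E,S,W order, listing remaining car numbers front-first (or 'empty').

Step 1 [NS]: N:car3-GO,E:wait,S:car2-GO,W:wait | queues: N=0 E=2 S=0 W=0
Step 2 [NS]: N:empty,E:wait,S:empty,W:wait | queues: N=0 E=2 S=0 W=0
Step 3 [EW]: N:wait,E:car1-GO,S:wait,W:empty | queues: N=0 E=1 S=0 W=0
Step 4 [EW]: N:wait,E:car4-GO,S:wait,W:empty | queues: N=0 E=0 S=0 W=0

N: empty
E: empty
S: empty
W: empty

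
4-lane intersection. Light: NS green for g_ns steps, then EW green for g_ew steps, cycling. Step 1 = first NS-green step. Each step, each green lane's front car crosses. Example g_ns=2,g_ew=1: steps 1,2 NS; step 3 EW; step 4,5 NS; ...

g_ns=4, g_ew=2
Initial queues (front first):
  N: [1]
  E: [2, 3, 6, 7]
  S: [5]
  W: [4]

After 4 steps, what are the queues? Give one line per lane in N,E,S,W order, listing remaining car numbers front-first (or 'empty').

Step 1 [NS]: N:car1-GO,E:wait,S:car5-GO,W:wait | queues: N=0 E=4 S=0 W=1
Step 2 [NS]: N:empty,E:wait,S:empty,W:wait | queues: N=0 E=4 S=0 W=1
Step 3 [NS]: N:empty,E:wait,S:empty,W:wait | queues: N=0 E=4 S=0 W=1
Step 4 [NS]: N:empty,E:wait,S:empty,W:wait | queues: N=0 E=4 S=0 W=1

N: empty
E: 2 3 6 7
S: empty
W: 4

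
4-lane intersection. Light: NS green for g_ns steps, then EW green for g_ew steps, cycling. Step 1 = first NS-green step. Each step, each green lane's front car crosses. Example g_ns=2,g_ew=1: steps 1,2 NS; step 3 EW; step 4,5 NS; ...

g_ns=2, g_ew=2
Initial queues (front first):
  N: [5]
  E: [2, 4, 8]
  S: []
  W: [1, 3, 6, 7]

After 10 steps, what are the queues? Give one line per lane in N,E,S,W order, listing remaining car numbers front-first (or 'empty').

Step 1 [NS]: N:car5-GO,E:wait,S:empty,W:wait | queues: N=0 E=3 S=0 W=4
Step 2 [NS]: N:empty,E:wait,S:empty,W:wait | queues: N=0 E=3 S=0 W=4
Step 3 [EW]: N:wait,E:car2-GO,S:wait,W:car1-GO | queues: N=0 E=2 S=0 W=3
Step 4 [EW]: N:wait,E:car4-GO,S:wait,W:car3-GO | queues: N=0 E=1 S=0 W=2
Step 5 [NS]: N:empty,E:wait,S:empty,W:wait | queues: N=0 E=1 S=0 W=2
Step 6 [NS]: N:empty,E:wait,S:empty,W:wait | queues: N=0 E=1 S=0 W=2
Step 7 [EW]: N:wait,E:car8-GO,S:wait,W:car6-GO | queues: N=0 E=0 S=0 W=1
Step 8 [EW]: N:wait,E:empty,S:wait,W:car7-GO | queues: N=0 E=0 S=0 W=0

N: empty
E: empty
S: empty
W: empty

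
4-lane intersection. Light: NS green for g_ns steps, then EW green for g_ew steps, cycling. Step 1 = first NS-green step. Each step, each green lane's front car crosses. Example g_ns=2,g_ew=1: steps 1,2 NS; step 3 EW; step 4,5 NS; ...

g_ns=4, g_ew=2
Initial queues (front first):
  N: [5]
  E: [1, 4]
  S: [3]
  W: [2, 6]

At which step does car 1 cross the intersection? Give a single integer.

Step 1 [NS]: N:car5-GO,E:wait,S:car3-GO,W:wait | queues: N=0 E=2 S=0 W=2
Step 2 [NS]: N:empty,E:wait,S:empty,W:wait | queues: N=0 E=2 S=0 W=2
Step 3 [NS]: N:empty,E:wait,S:empty,W:wait | queues: N=0 E=2 S=0 W=2
Step 4 [NS]: N:empty,E:wait,S:empty,W:wait | queues: N=0 E=2 S=0 W=2
Step 5 [EW]: N:wait,E:car1-GO,S:wait,W:car2-GO | queues: N=0 E=1 S=0 W=1
Step 6 [EW]: N:wait,E:car4-GO,S:wait,W:car6-GO | queues: N=0 E=0 S=0 W=0
Car 1 crosses at step 5

5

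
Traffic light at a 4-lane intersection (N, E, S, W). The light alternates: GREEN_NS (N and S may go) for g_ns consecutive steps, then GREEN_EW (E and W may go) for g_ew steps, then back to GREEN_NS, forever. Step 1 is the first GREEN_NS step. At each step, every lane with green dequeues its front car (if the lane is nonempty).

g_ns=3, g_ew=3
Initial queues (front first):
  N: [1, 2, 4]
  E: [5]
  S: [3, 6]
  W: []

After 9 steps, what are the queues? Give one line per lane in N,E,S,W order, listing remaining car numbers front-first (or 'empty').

Step 1 [NS]: N:car1-GO,E:wait,S:car3-GO,W:wait | queues: N=2 E=1 S=1 W=0
Step 2 [NS]: N:car2-GO,E:wait,S:car6-GO,W:wait | queues: N=1 E=1 S=0 W=0
Step 3 [NS]: N:car4-GO,E:wait,S:empty,W:wait | queues: N=0 E=1 S=0 W=0
Step 4 [EW]: N:wait,E:car5-GO,S:wait,W:empty | queues: N=0 E=0 S=0 W=0

N: empty
E: empty
S: empty
W: empty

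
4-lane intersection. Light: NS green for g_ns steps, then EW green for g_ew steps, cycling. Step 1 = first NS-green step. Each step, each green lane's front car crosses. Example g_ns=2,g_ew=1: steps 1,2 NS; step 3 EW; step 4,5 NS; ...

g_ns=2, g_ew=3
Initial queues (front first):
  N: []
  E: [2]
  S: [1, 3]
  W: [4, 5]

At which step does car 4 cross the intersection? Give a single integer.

Step 1 [NS]: N:empty,E:wait,S:car1-GO,W:wait | queues: N=0 E=1 S=1 W=2
Step 2 [NS]: N:empty,E:wait,S:car3-GO,W:wait | queues: N=0 E=1 S=0 W=2
Step 3 [EW]: N:wait,E:car2-GO,S:wait,W:car4-GO | queues: N=0 E=0 S=0 W=1
Step 4 [EW]: N:wait,E:empty,S:wait,W:car5-GO | queues: N=0 E=0 S=0 W=0
Car 4 crosses at step 3

3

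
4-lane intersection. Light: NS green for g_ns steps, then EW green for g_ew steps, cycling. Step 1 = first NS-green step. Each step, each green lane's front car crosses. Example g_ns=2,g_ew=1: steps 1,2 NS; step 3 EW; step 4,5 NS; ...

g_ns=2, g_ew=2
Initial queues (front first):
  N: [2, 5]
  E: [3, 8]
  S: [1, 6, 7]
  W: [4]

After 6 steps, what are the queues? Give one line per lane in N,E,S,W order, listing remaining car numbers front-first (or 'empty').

Step 1 [NS]: N:car2-GO,E:wait,S:car1-GO,W:wait | queues: N=1 E=2 S=2 W=1
Step 2 [NS]: N:car5-GO,E:wait,S:car6-GO,W:wait | queues: N=0 E=2 S=1 W=1
Step 3 [EW]: N:wait,E:car3-GO,S:wait,W:car4-GO | queues: N=0 E=1 S=1 W=0
Step 4 [EW]: N:wait,E:car8-GO,S:wait,W:empty | queues: N=0 E=0 S=1 W=0
Step 5 [NS]: N:empty,E:wait,S:car7-GO,W:wait | queues: N=0 E=0 S=0 W=0

N: empty
E: empty
S: empty
W: empty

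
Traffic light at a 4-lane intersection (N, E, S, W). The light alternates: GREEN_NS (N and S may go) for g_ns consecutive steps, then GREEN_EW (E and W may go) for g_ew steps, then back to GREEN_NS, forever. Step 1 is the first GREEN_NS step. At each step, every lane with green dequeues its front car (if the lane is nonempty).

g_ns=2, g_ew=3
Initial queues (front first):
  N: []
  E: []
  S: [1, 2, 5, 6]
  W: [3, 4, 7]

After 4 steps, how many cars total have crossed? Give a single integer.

Answer: 4

Derivation:
Step 1 [NS]: N:empty,E:wait,S:car1-GO,W:wait | queues: N=0 E=0 S=3 W=3
Step 2 [NS]: N:empty,E:wait,S:car2-GO,W:wait | queues: N=0 E=0 S=2 W=3
Step 3 [EW]: N:wait,E:empty,S:wait,W:car3-GO | queues: N=0 E=0 S=2 W=2
Step 4 [EW]: N:wait,E:empty,S:wait,W:car4-GO | queues: N=0 E=0 S=2 W=1
Cars crossed by step 4: 4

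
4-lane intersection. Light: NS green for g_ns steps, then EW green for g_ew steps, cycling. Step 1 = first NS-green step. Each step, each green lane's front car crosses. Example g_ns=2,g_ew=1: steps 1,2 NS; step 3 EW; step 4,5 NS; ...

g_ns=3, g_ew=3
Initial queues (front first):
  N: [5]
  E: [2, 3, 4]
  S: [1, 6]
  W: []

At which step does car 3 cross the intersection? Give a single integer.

Step 1 [NS]: N:car5-GO,E:wait,S:car1-GO,W:wait | queues: N=0 E=3 S=1 W=0
Step 2 [NS]: N:empty,E:wait,S:car6-GO,W:wait | queues: N=0 E=3 S=0 W=0
Step 3 [NS]: N:empty,E:wait,S:empty,W:wait | queues: N=0 E=3 S=0 W=0
Step 4 [EW]: N:wait,E:car2-GO,S:wait,W:empty | queues: N=0 E=2 S=0 W=0
Step 5 [EW]: N:wait,E:car3-GO,S:wait,W:empty | queues: N=0 E=1 S=0 W=0
Step 6 [EW]: N:wait,E:car4-GO,S:wait,W:empty | queues: N=0 E=0 S=0 W=0
Car 3 crosses at step 5

5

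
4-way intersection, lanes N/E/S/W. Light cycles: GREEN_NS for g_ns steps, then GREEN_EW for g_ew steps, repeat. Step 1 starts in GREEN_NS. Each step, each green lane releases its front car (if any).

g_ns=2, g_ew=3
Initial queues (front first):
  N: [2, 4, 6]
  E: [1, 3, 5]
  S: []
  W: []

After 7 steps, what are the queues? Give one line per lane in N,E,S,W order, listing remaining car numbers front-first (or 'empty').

Step 1 [NS]: N:car2-GO,E:wait,S:empty,W:wait | queues: N=2 E=3 S=0 W=0
Step 2 [NS]: N:car4-GO,E:wait,S:empty,W:wait | queues: N=1 E=3 S=0 W=0
Step 3 [EW]: N:wait,E:car1-GO,S:wait,W:empty | queues: N=1 E=2 S=0 W=0
Step 4 [EW]: N:wait,E:car3-GO,S:wait,W:empty | queues: N=1 E=1 S=0 W=0
Step 5 [EW]: N:wait,E:car5-GO,S:wait,W:empty | queues: N=1 E=0 S=0 W=0
Step 6 [NS]: N:car6-GO,E:wait,S:empty,W:wait | queues: N=0 E=0 S=0 W=0

N: empty
E: empty
S: empty
W: empty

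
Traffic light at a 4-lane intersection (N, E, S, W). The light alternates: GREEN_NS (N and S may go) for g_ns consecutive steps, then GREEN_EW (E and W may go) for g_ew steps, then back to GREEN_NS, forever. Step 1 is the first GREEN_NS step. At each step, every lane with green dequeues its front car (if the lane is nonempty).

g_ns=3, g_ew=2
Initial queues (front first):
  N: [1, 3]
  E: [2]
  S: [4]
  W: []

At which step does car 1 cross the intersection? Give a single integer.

Step 1 [NS]: N:car1-GO,E:wait,S:car4-GO,W:wait | queues: N=1 E=1 S=0 W=0
Step 2 [NS]: N:car3-GO,E:wait,S:empty,W:wait | queues: N=0 E=1 S=0 W=0
Step 3 [NS]: N:empty,E:wait,S:empty,W:wait | queues: N=0 E=1 S=0 W=0
Step 4 [EW]: N:wait,E:car2-GO,S:wait,W:empty | queues: N=0 E=0 S=0 W=0
Car 1 crosses at step 1

1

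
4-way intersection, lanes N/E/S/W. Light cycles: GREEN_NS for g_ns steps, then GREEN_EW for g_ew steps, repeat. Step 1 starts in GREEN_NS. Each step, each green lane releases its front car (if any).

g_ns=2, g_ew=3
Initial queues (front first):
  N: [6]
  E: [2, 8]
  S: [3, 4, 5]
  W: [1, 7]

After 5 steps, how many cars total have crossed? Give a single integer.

Step 1 [NS]: N:car6-GO,E:wait,S:car3-GO,W:wait | queues: N=0 E=2 S=2 W=2
Step 2 [NS]: N:empty,E:wait,S:car4-GO,W:wait | queues: N=0 E=2 S=1 W=2
Step 3 [EW]: N:wait,E:car2-GO,S:wait,W:car1-GO | queues: N=0 E=1 S=1 W=1
Step 4 [EW]: N:wait,E:car8-GO,S:wait,W:car7-GO | queues: N=0 E=0 S=1 W=0
Step 5 [EW]: N:wait,E:empty,S:wait,W:empty | queues: N=0 E=0 S=1 W=0
Cars crossed by step 5: 7

Answer: 7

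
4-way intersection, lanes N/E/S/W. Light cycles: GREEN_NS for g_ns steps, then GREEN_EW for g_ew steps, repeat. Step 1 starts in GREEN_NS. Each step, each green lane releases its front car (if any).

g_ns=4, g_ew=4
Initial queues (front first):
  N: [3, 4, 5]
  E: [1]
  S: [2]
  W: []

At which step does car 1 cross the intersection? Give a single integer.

Step 1 [NS]: N:car3-GO,E:wait,S:car2-GO,W:wait | queues: N=2 E=1 S=0 W=0
Step 2 [NS]: N:car4-GO,E:wait,S:empty,W:wait | queues: N=1 E=1 S=0 W=0
Step 3 [NS]: N:car5-GO,E:wait,S:empty,W:wait | queues: N=0 E=1 S=0 W=0
Step 4 [NS]: N:empty,E:wait,S:empty,W:wait | queues: N=0 E=1 S=0 W=0
Step 5 [EW]: N:wait,E:car1-GO,S:wait,W:empty | queues: N=0 E=0 S=0 W=0
Car 1 crosses at step 5

5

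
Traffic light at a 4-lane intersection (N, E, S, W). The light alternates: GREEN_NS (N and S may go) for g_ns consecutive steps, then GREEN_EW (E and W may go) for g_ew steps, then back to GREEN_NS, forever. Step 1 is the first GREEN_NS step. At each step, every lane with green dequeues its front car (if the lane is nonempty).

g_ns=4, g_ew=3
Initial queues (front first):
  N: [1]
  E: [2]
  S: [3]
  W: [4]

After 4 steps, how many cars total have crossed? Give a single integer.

Answer: 2

Derivation:
Step 1 [NS]: N:car1-GO,E:wait,S:car3-GO,W:wait | queues: N=0 E=1 S=0 W=1
Step 2 [NS]: N:empty,E:wait,S:empty,W:wait | queues: N=0 E=1 S=0 W=1
Step 3 [NS]: N:empty,E:wait,S:empty,W:wait | queues: N=0 E=1 S=0 W=1
Step 4 [NS]: N:empty,E:wait,S:empty,W:wait | queues: N=0 E=1 S=0 W=1
Cars crossed by step 4: 2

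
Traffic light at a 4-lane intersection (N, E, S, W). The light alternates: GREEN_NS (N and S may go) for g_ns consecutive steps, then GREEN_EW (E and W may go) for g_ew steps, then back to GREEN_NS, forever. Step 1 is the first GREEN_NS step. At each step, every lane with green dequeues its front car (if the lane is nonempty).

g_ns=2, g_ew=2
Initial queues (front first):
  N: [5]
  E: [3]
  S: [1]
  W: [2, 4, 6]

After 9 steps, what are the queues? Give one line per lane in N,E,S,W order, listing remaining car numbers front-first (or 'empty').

Step 1 [NS]: N:car5-GO,E:wait,S:car1-GO,W:wait | queues: N=0 E=1 S=0 W=3
Step 2 [NS]: N:empty,E:wait,S:empty,W:wait | queues: N=0 E=1 S=0 W=3
Step 3 [EW]: N:wait,E:car3-GO,S:wait,W:car2-GO | queues: N=0 E=0 S=0 W=2
Step 4 [EW]: N:wait,E:empty,S:wait,W:car4-GO | queues: N=0 E=0 S=0 W=1
Step 5 [NS]: N:empty,E:wait,S:empty,W:wait | queues: N=0 E=0 S=0 W=1
Step 6 [NS]: N:empty,E:wait,S:empty,W:wait | queues: N=0 E=0 S=0 W=1
Step 7 [EW]: N:wait,E:empty,S:wait,W:car6-GO | queues: N=0 E=0 S=0 W=0

N: empty
E: empty
S: empty
W: empty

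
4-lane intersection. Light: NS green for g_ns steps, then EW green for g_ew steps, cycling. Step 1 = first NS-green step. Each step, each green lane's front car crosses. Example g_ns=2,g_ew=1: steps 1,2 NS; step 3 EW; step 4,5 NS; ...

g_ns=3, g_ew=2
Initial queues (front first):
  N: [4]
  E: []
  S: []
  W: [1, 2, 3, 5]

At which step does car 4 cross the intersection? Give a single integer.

Step 1 [NS]: N:car4-GO,E:wait,S:empty,W:wait | queues: N=0 E=0 S=0 W=4
Step 2 [NS]: N:empty,E:wait,S:empty,W:wait | queues: N=0 E=0 S=0 W=4
Step 3 [NS]: N:empty,E:wait,S:empty,W:wait | queues: N=0 E=0 S=0 W=4
Step 4 [EW]: N:wait,E:empty,S:wait,W:car1-GO | queues: N=0 E=0 S=0 W=3
Step 5 [EW]: N:wait,E:empty,S:wait,W:car2-GO | queues: N=0 E=0 S=0 W=2
Step 6 [NS]: N:empty,E:wait,S:empty,W:wait | queues: N=0 E=0 S=0 W=2
Step 7 [NS]: N:empty,E:wait,S:empty,W:wait | queues: N=0 E=0 S=0 W=2
Step 8 [NS]: N:empty,E:wait,S:empty,W:wait | queues: N=0 E=0 S=0 W=2
Step 9 [EW]: N:wait,E:empty,S:wait,W:car3-GO | queues: N=0 E=0 S=0 W=1
Step 10 [EW]: N:wait,E:empty,S:wait,W:car5-GO | queues: N=0 E=0 S=0 W=0
Car 4 crosses at step 1

1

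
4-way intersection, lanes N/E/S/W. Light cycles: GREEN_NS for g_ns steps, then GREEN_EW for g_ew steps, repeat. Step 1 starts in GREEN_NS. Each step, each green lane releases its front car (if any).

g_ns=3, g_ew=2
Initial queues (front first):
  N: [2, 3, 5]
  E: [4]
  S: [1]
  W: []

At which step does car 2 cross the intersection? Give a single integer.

Step 1 [NS]: N:car2-GO,E:wait,S:car1-GO,W:wait | queues: N=2 E=1 S=0 W=0
Step 2 [NS]: N:car3-GO,E:wait,S:empty,W:wait | queues: N=1 E=1 S=0 W=0
Step 3 [NS]: N:car5-GO,E:wait,S:empty,W:wait | queues: N=0 E=1 S=0 W=0
Step 4 [EW]: N:wait,E:car4-GO,S:wait,W:empty | queues: N=0 E=0 S=0 W=0
Car 2 crosses at step 1

1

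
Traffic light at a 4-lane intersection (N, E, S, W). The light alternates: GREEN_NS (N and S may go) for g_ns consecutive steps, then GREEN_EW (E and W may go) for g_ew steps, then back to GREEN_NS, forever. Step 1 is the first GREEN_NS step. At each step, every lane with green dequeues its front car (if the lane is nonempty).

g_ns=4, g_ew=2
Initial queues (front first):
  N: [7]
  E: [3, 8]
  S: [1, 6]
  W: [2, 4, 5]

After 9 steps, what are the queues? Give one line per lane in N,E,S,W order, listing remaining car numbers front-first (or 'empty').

Step 1 [NS]: N:car7-GO,E:wait,S:car1-GO,W:wait | queues: N=0 E=2 S=1 W=3
Step 2 [NS]: N:empty,E:wait,S:car6-GO,W:wait | queues: N=0 E=2 S=0 W=3
Step 3 [NS]: N:empty,E:wait,S:empty,W:wait | queues: N=0 E=2 S=0 W=3
Step 4 [NS]: N:empty,E:wait,S:empty,W:wait | queues: N=0 E=2 S=0 W=3
Step 5 [EW]: N:wait,E:car3-GO,S:wait,W:car2-GO | queues: N=0 E=1 S=0 W=2
Step 6 [EW]: N:wait,E:car8-GO,S:wait,W:car4-GO | queues: N=0 E=0 S=0 W=1
Step 7 [NS]: N:empty,E:wait,S:empty,W:wait | queues: N=0 E=0 S=0 W=1
Step 8 [NS]: N:empty,E:wait,S:empty,W:wait | queues: N=0 E=0 S=0 W=1
Step 9 [NS]: N:empty,E:wait,S:empty,W:wait | queues: N=0 E=0 S=0 W=1

N: empty
E: empty
S: empty
W: 5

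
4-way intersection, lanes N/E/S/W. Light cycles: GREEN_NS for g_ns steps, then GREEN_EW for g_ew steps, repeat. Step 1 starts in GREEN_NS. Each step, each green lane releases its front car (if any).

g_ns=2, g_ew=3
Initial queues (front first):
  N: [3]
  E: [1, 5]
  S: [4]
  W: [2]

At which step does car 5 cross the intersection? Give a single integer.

Step 1 [NS]: N:car3-GO,E:wait,S:car4-GO,W:wait | queues: N=0 E=2 S=0 W=1
Step 2 [NS]: N:empty,E:wait,S:empty,W:wait | queues: N=0 E=2 S=0 W=1
Step 3 [EW]: N:wait,E:car1-GO,S:wait,W:car2-GO | queues: N=0 E=1 S=0 W=0
Step 4 [EW]: N:wait,E:car5-GO,S:wait,W:empty | queues: N=0 E=0 S=0 W=0
Car 5 crosses at step 4

4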